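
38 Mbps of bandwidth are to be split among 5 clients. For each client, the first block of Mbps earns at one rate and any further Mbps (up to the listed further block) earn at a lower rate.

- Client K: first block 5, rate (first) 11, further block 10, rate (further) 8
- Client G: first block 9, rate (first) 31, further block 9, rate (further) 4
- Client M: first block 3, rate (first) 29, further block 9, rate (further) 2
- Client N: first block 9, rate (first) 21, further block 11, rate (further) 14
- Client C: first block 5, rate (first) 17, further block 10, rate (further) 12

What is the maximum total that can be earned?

806

Order all 10 blocks by rate: Client G/tier1 31 > Client M/tier1 29 > Client N/tier1 21 > Client C/tier1 17 > Client N/tier2 14 > Client C/tier2 12 > Client K/tier1 11 > Client K/tier2 8 > Client G/tier2 4 > Client M/tier2 2.
Fill Client G tier1 block (9 at 31) → 29 left.
Fill Client M tier1 block (3 at 29) → 26 left.
Fill Client N tier1 block (9 at 21) → 17 left.
Client C tier1 at 17: fill all 5 → 12 left.
Client N/tier2 (14): +11 → 1 left.
Client C tier2 at 12: only 1 left, fill 1.
Total = 31×9 + 29×3 + 21×9 + 17×5 + 14×11 + 12×1 = 806.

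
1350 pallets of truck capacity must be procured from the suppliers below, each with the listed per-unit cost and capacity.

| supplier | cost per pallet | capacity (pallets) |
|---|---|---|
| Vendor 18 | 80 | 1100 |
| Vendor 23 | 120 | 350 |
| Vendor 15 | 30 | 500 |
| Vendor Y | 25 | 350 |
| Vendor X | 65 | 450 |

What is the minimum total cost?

Cheapest first:
Take 350 from Vendor Y at 25 ; need 1000 more.
Vendor 15 (30): use full 500 ; 500 pallets to go.
Vendor X at 65: take all 450 pallets ; 50 still needed.
Take 50 from Vendor 18 at 80 to finish.
Vendor 23: unused.
Cost = 350×25 + 500×30 + 450×65 + 50×80 = 57000.

57000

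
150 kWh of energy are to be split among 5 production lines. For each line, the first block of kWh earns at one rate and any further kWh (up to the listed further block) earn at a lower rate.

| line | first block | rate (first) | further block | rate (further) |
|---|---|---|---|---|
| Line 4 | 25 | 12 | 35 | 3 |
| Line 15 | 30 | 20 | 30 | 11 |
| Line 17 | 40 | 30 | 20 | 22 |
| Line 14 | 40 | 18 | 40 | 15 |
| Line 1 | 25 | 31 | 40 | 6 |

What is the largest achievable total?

3645

Rank every tier by rate: Line 1/first 31 > Line 17/first 30 > Line 17/second 22 > Line 15/first 20 > Line 14/first 18 > Line 14/second 15 > Line 4/first 12 > Line 15/second 11 > Line 1/second 6 > Line 4/second 3.
Line 1/first (31): +25 ; 125 left.
Line 17/first (30): +40 ; 85 left.
Line 17 second at 22: fill all 20 ; 65 left.
Fill Line 15 first block (30 at 20) ; 35 left.
Line 14/first: +35 of 40 at 18; pool empty.
Total = 31×25 + 30×40 + 22×20 + 20×30 + 18×35 = 3645.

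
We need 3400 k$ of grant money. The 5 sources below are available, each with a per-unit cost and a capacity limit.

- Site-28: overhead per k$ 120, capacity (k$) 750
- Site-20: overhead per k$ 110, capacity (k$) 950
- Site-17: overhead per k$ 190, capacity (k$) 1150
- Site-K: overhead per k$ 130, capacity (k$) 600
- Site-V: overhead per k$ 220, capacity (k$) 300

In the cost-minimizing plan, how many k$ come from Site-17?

Cheapest first:
Site-20 (110): use full 950 ; 2450 k$ to go.
Take 750 from Site-28 at 120 ; need 1700 more.
Site-K (130): use full 600 ; 1100 k$ to go.
Site-17 at 190: take 1100 of its 1150 ; requirement met.
Site-V: unused.

1100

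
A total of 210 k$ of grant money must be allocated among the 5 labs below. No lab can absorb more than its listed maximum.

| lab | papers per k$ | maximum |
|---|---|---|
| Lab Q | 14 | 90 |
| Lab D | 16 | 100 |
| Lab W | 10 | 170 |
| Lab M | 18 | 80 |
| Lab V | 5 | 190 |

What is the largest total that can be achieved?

Highest papers per k$ first: Lab M 18 > Lab D 16 > Lab Q 14 > Lab W 10 > Lab V 5.
Give Lab M 80 to hit its cap of 80 — 130 left.
Give Lab D 100 to hit its cap of 100 — 30 left.
Only 30 left; Lab Q takes them to reach 30.
Total = 14×30 + 16×100 + 18×80 = 3460.

3460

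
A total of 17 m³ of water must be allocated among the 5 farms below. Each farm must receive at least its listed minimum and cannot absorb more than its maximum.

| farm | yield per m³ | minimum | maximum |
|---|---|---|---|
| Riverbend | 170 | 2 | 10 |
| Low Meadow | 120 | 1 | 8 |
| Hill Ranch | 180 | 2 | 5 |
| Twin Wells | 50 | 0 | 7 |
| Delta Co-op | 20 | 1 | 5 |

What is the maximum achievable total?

2740

Meeting every minimum uses 2+1+2+0+1 = 6 m³, leaving 11.
Highest yield per m³ first: Hill Ranch 180 > Riverbend 170 > Low Meadow 120 > Twin Wells 50 > Delta Co-op 20.
Hill Ranch: +3 to 5 (cap) → 8 left.
Riverbend takes 8 more to reach its cap of 10 → 0 left.
Total = 170×10 + 120×1 + 180×5 + 20×1 = 2740.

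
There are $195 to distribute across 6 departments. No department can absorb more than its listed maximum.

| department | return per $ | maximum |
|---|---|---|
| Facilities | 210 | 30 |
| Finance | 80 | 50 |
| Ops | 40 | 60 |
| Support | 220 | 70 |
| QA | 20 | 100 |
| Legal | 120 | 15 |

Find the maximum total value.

Order the departments by return per $: Support 220 > Facilities 210 > Legal 120 > Finance 80 > Ops 40 > QA 20.
Support takes 70 to reach its cap of 70 — 125 left.
Facilities takes 30 to reach its cap of 30 — 95 left.
Legal takes 15 to reach its cap of 15 — 80 left.
Finance: +50 to 50 (cap) — 30 left.
Ops: +30 (room for 60) → 30. Pool exhausted.
Total = 210×30 + 80×50 + 40×30 + 220×70 + 120×15 = 28700.

28700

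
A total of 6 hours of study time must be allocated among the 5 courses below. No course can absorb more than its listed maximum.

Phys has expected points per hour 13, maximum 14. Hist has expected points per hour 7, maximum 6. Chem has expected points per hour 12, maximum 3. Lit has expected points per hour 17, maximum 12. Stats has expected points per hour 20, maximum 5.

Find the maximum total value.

Rank by expected points per hour: Stats 20 > Lit 17 > Phys 13 > Chem 12 > Hist 7.
Stats: +5 to 5 (cap) — 1 left.
Lit has room for 12 but only 1 remain, so it gets 1.
Total = 17×1 + 20×5 = 117.

117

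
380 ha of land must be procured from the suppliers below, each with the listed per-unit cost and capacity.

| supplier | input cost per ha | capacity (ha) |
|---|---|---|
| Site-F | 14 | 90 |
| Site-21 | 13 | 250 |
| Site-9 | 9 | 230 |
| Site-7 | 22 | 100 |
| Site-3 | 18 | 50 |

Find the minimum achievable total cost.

Use suppliers in increasing cost order.
Site-9 at 9: take all 230 ha — 150 still needed.
Take 150 from Site-21 at 13 to finish.
Site-F, Site-3, Site-7: unused.
Cost = 230×9 + 150×13 = 4020.

4020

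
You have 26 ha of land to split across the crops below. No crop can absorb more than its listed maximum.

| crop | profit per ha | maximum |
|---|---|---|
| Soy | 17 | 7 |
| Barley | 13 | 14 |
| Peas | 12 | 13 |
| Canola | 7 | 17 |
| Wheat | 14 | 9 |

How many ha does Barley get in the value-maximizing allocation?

10

Highest profit per ha first: Soy 17 > Wheat 14 > Barley 13 > Peas 12 > Canola 7.
Give Soy 7 to hit its cap of 7 — 19 left.
Wheat: +9 to 9 (cap) — 10 left.
Barley: +10 (room for 14) → 10. Pool exhausted.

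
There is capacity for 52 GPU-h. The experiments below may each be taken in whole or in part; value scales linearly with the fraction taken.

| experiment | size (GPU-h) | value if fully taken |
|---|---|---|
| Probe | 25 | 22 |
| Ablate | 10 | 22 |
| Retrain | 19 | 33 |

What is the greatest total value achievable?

75.24

Sort by value density: Ablate 22/10≈2.2, Retrain 33/19≈1.74, Probe 22/25≈0.88.
All 10 GPU-h of Ablate fit (value 22) — 42 remain.
Retrain: take in full, 19 GPU-h for value 33 — 23 left.
23 GPU-h left: a 23/25 share of Probe gives 22×23/25 = 20.24.
Total value = 75.24.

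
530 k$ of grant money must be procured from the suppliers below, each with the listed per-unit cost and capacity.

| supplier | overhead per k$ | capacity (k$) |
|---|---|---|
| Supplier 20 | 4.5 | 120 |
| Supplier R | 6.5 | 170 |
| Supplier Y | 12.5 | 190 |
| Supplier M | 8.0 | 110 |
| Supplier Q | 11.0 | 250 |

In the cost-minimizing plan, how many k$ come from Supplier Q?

130

Fill from the cheapest supplier first.
Supplier 20 (4.5): use full 120 — 410 k$ to go.
Take 170 from Supplier R at 6.5 — need 240 more.
Take 110 from Supplier M at 8.0 — need 130 more.
Supplier Q (11.0): take the remaining 130 — done.
Supplier Y: unused.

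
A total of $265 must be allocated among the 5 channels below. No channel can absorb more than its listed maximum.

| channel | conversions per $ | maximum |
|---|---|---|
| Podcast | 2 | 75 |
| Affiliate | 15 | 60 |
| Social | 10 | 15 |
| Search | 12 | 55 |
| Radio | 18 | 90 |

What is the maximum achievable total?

Highest conversions per $ first: Radio 18 > Affiliate 15 > Search 12 > Social 10 > Podcast 2.
Give Radio 90 to hit its cap of 90 ; 175 left.
Give Affiliate 60 to hit its cap of 60 ; 115 left.
Search: +55 to 55 (cap) ; 60 left.
Give Social 15 to hit its cap of 15 ; 45 left.
Podcast has room for 75 but only 45 remain, so it gets 45.
Total = 2×45 + 15×60 + 10×15 + 12×55 + 18×90 = 3420.

3420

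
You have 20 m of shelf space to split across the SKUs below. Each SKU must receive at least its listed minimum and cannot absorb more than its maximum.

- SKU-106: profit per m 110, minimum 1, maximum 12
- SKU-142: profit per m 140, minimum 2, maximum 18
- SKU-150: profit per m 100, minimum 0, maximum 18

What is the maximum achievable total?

2740

Meeting every minimum uses 1+2+0 = 3 m, leaving 17.
Highest profit per m first: SKU-142 140 > SKU-106 110 > SKU-150 100.
Give SKU-142 16 more to hit its cap of 18 → 1 left.
Only 1 left; SKU-106 takes them to reach 2.
Total = 110×2 + 140×18 = 2740.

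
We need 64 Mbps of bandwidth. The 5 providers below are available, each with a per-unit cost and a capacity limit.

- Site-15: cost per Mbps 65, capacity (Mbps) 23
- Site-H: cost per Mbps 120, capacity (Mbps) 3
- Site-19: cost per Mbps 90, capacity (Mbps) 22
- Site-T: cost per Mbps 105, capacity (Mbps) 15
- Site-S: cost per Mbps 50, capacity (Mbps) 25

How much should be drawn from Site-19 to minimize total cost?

Cheapest first:
Site-S (50): use full 25 ; 39 Mbps to go.
Site-15 at 65: take all 23 Mbps ; 16 still needed.
Site-19 at 90: take 16 of its 22 ; requirement met.
Site-T, Site-H: unused.

16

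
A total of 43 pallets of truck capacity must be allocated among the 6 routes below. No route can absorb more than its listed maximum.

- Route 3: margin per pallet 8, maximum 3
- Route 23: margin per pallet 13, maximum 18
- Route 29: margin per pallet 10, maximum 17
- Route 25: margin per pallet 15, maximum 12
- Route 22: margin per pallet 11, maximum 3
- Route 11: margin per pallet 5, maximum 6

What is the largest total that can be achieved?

Order the routes by margin per pallet: Route 25 15 > Route 23 13 > Route 22 11 > Route 29 10 > Route 3 8 > Route 11 5.
Give Route 25 12 to hit its cap of 12 — 31 left.
Give Route 23 18 to hit its cap of 18 — 13 left.
Route 22 takes 3 to reach its cap of 3 — 10 left.
Only 10 left; Route 29 takes them to reach 10.
Total = 13×18 + 10×10 + 15×12 + 11×3 = 547.

547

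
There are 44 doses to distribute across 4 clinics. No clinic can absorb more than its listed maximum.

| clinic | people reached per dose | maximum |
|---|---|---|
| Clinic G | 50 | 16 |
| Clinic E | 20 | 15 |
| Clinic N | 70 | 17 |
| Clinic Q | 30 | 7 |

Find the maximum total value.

2280

Rank by people reached per dose: Clinic N 70 > Clinic G 50 > Clinic Q 30 > Clinic E 20.
Clinic N: +17 to 17 (cap) — 27 left.
Clinic G: +16 to 16 (cap) — 11 left.
Clinic Q: +7 to 7 (cap) — 4 left.
Only 4 left; Clinic E takes them to reach 4.
Total = 50×16 + 20×4 + 70×17 + 30×7 = 2280.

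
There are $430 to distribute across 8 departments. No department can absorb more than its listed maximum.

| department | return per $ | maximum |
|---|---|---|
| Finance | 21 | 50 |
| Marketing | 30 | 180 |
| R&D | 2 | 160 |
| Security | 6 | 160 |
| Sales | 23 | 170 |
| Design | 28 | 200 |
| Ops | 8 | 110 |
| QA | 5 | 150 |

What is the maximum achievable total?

Rank by return per $: Marketing 30 > Design 28 > Sales 23 > Finance 21 > Ops 8 > Security 6 > QA 5 > R&D 2.
Give Marketing 180 to hit its cap of 180 → 250 left.
Design takes 200 to reach its cap of 200 → 50 left.
Sales: +50 (room for 170) → 50. Pool exhausted.
Total = 30×180 + 23×50 + 28×200 = 12150.

12150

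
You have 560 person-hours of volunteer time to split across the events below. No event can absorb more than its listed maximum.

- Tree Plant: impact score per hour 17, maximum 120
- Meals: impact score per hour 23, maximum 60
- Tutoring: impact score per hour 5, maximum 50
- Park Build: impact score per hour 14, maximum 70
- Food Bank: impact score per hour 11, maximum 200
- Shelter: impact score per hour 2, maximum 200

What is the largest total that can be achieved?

Highest impact score per hour first: Meals 23 > Tree Plant 17 > Park Build 14 > Food Bank 11 > Tutoring 5 > Shelter 2.
Meals: +60 to 60 (cap) — 500 left.
Tree Plant: +120 to 120 (cap) — 380 left.
Park Build: +70 to 70 (cap) — 310 left.
Food Bank: +200 to 200 (cap) — 110 left.
Tutoring takes 50 to reach its cap of 50 — 60 left.
Only 60 left; Shelter takes them to reach 60.
Total = 17×120 + 23×60 + 5×50 + 14×70 + 11×200 + 2×60 = 6970.

6970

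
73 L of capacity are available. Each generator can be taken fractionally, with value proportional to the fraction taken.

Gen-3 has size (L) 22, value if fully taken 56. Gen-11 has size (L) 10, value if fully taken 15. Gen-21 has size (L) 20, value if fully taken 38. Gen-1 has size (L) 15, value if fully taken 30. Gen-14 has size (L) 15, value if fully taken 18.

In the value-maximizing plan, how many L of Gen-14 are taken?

Best value per unit of size first: Gen-3 56/22≈2.55, Gen-1 30/15≈2, Gen-21 38/20≈1.9, Gen-11 15/10≈1.5, Gen-14 18/15≈1.2.
All 22 L of Gen-3 fit (value 56) → 51 remain.
All 15 L of Gen-1 fit (value 30) → 36 remain.
Take all of Gen-21 (20 L, value 38) → 16 L left.
Gen-11: take in full, 10 L for value 15 → 6 left.
6 L left: a 6/15 share of Gen-14 gives 18×6/15 = 7.2.

6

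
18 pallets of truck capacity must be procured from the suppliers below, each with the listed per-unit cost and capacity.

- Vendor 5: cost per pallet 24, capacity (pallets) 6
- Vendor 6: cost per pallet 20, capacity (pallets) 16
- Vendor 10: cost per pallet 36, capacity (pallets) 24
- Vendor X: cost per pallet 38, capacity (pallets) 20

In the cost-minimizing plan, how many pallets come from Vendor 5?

2

Fill from the cheapest supplier first.
Vendor 6 (20): use full 16 ; 2 pallets to go.
Take 2 from Vendor 5 at 24 to finish.
Vendor 10, Vendor X: unused.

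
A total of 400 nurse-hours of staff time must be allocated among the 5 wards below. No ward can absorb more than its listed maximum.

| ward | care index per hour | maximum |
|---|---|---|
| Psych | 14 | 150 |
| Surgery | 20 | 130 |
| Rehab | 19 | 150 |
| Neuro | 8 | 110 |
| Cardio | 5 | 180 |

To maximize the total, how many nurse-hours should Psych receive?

120

Highest care index per hour first: Surgery 20 > Rehab 19 > Psych 14 > Neuro 8 > Cardio 5.
Surgery: +130 to 130 (cap) ; 270 left.
Rehab takes 150 to reach its cap of 150 ; 120 left.
Only 120 left; Psych takes them to reach 120.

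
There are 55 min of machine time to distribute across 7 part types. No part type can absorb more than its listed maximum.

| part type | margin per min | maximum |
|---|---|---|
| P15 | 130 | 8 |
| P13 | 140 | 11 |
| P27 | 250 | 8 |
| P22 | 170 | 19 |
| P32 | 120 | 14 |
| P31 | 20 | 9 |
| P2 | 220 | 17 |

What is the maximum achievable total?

Rank by margin per min: P27 250 > P2 220 > P22 170 > P13 140 > P15 130 > P32 120 > P31 20.
P27 takes 8 to reach its cap of 8 ; 47 left.
P2: +17 to 17 (cap) ; 30 left.
P22 takes 19 to reach its cap of 19 ; 11 left.
Give P13 11 to hit its cap of 11 ; 0 left.
Total = 140×11 + 250×8 + 170×19 + 220×17 = 10510.

10510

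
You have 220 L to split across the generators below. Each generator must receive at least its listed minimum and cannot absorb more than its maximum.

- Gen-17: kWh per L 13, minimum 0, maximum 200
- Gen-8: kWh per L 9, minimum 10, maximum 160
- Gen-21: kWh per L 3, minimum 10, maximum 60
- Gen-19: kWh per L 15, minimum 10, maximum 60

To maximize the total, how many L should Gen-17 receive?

Meeting every minimum uses 0+10+10+10 = 30 L, leaving 190.
Rank by kWh per L: Gen-19 15 > Gen-17 13 > Gen-8 9 > Gen-21 3.
Give Gen-19 50 more to hit its cap of 60 ; 140 left.
Gen-17 has room for 200 more but only 140 remain, so it gets 140.

140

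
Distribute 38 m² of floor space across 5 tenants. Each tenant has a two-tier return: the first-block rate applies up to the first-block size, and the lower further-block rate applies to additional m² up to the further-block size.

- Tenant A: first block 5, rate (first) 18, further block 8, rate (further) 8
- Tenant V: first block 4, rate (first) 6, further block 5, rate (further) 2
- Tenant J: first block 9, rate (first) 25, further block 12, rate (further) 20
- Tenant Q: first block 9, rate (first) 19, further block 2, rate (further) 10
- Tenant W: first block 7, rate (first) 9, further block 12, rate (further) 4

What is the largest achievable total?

755

Rank every tier by rate: Tenant J/T1 25 > Tenant J/T2 20 > Tenant Q/T1 19 > Tenant A/T1 18 > Tenant Q/T2 10 > Tenant W/T1 9 > Tenant A/T2 8 > Tenant V/T1 6 > Tenant W/T2 4 > Tenant V/T2 2.
Tenant J/T1 (25): +9 → 29 left.
Fill Tenant J T2 block (12 at 20) → 17 left.
Fill Tenant Q T1 block (9 at 19) → 8 left.
Tenant A T1 at 18: fill all 5 → 3 left.
Tenant Q T2 at 10: fill all 2 → 1 left.
1 remain; put them into Tenant W T1 at 9.
Total = 25×9 + 20×12 + 19×9 + 18×5 + 10×2 + 9×1 = 755.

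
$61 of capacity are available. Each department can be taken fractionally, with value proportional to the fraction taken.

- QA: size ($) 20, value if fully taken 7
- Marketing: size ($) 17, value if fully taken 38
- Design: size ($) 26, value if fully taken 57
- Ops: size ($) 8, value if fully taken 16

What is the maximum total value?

Sort by value density: Marketing 38/17≈2.24, Design 57/26≈2.19, Ops 16/8≈2, QA 7/20≈0.35.
Take all of Marketing (17 $, value 38) — 44 $ left.
Design: take in full, 26 $ for value 57 — 18 left.
Take all of Ops (8 $, value 16) — 10 $ left.
10 $ left: a 10/20 share of QA gives 7×10/20 = 3.5.
Total value = 114.5.

114.5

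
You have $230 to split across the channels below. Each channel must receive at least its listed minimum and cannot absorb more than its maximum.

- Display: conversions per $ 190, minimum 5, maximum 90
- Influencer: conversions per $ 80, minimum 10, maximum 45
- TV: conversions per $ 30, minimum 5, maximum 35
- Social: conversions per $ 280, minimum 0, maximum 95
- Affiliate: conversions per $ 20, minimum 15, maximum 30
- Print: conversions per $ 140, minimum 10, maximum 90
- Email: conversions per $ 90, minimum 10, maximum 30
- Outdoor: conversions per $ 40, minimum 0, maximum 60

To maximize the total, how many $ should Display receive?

85

Meeting every minimum uses 5+10+5+0+15+10+10+0 = 55 $, leaving 175.
Highest conversions per $ first: Social 280 > Display 190 > Print 140 > Email 90 > Influencer 80 > Outdoor 40 > TV 30 > Affiliate 20.
Give Social 95 more to hit its cap of 95 — 80 left.
Display has room for 85 more but only 80 remain, so it gets 85.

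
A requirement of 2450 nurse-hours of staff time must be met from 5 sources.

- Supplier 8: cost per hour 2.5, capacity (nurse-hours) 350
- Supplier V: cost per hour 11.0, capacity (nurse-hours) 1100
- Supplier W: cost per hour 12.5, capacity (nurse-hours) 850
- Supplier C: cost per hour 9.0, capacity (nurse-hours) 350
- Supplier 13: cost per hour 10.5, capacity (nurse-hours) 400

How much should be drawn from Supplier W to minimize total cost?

Fill from the cheapest source first.
Supplier 8 (2.5): use full 350 — 2100 nurse-hours to go.
Supplier C (9.0): use full 350 — 1750 nurse-hours to go.
Supplier 13 (10.5): use full 400 — 1350 nurse-hours to go.
Supplier V at 11.0: take all 1100 nurse-hours — 250 still needed.
Supplier W at 12.5: take 250 of its 850 — requirement met.

250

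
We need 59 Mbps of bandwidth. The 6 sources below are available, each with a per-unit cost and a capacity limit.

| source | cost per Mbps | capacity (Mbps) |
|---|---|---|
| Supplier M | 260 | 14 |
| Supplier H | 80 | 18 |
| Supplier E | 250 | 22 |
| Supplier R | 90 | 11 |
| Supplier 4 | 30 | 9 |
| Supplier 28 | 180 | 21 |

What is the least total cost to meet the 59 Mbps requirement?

Cheapest first:
Take 9 from Supplier 4 at 30 — need 50 more.
Take 18 from Supplier H at 80 — need 32 more.
Take 11 from Supplier R at 90 — need 21 more.
Supplier 28 (180): use full 21 — 0 Mbps to go.
Supplier E, Supplier M: unused.
Cost = 9×30 + 18×80 + 11×90 + 21×180 = 6480.

6480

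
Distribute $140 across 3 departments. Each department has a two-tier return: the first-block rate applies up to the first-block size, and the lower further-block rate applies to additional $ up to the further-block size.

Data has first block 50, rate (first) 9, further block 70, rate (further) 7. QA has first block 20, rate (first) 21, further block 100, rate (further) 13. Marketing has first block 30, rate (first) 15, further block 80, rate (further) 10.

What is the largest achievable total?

2040

Treat each block as its own option and order by rate: QA/T1 21 > Marketing/T1 15 > QA/T2 13 > Marketing/T2 10 > Data/T1 9 > Data/T2 7.
Fill QA T1 block (20 at 21) ; 120 left.
Fill Marketing T1 block (30 at 15) ; 90 left.
90 remain; put them into QA T2 at 13.
Total = 21×20 + 15×30 + 13×90 = 2040.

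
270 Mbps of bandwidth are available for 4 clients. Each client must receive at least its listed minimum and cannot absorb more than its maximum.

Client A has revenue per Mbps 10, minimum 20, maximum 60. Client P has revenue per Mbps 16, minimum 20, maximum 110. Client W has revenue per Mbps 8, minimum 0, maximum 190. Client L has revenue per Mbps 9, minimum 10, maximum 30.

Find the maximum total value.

3190

Meeting every minimum uses 20+20+0+10 = 50 Mbps, leaving 220.
Highest revenue per Mbps first: Client P 16 > Client A 10 > Client L 9 > Client W 8.
Client P: +90 to 110 (cap) ; 130 left.
Client A: +40 to 60 (cap) ; 90 left.
Give Client L 20 more to hit its cap of 30 ; 70 left.
Client W: +70 (room for 190) → 70. Pool exhausted.
Total = 10×60 + 16×110 + 8×70 + 9×30 = 3190.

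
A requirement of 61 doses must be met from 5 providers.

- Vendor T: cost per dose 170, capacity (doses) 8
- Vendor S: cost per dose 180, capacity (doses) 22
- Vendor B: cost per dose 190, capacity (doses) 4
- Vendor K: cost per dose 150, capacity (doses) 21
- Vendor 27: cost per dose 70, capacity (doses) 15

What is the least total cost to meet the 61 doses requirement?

Cheapest first:
Vendor 27 at 70: take all 15 doses ; 46 still needed.
Vendor K at 150: take all 21 doses ; 25 still needed.
Vendor T (170): use full 8 ; 17 doses to go.
Vendor S (180): take the remaining 17 ; done.
Vendor B: unused.
Cost = 15×70 + 21×150 + 8×170 + 17×180 = 8620.

8620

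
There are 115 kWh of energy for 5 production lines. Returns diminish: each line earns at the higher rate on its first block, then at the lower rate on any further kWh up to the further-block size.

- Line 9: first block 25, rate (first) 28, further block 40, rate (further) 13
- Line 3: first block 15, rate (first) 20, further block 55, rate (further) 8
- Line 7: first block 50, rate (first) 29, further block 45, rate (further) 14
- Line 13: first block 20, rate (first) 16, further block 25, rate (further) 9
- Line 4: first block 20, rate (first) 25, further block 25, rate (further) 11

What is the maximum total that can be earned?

Order all 10 blocks by rate: Line 7/first 29 > Line 9/first 28 > Line 4/first 25 > Line 3/first 20 > Line 13/first 16 > Line 7/second 14 > Line 9/second 13 > Line 4/second 11 > Line 13/second 9 > Line 3/second 8.
Line 7 first at 29: fill all 50 ; 65 left.
Fill Line 9 first block (25 at 28) ; 40 left.
Fill Line 4 first block (20 at 25) ; 20 left.
Line 3 first at 20: fill all 15 ; 5 left.
Line 13 first at 16: only 5 left, fill 5.
Total = 29×50 + 28×25 + 25×20 + 20×15 + 16×5 = 3030.

3030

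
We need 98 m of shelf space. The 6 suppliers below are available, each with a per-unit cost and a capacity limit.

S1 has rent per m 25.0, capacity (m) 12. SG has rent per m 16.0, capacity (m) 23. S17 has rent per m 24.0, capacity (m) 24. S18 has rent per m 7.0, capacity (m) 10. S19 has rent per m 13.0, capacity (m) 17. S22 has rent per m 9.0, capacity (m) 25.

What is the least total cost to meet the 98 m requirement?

1436

Cheapest first:
S18 (7.0): use full 10 ; 88 m to go.
Take 25 from S22 at 9.0 ; need 63 more.
S19 (13.0): use full 17 ; 46 m to go.
SG at 16.0: take all 23 m ; 23 still needed.
Take 23 from S17 at 24.0 to finish.
S1: unused.
Cost = 10×7.0 + 25×9.0 + 17×13.0 + 23×16.0 + 23×24.0 = 1436.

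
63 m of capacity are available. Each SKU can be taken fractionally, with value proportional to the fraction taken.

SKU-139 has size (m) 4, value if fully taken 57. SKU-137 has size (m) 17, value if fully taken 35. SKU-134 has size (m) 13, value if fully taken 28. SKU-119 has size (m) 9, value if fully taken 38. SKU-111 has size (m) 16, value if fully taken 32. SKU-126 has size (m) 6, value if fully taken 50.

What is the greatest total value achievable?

236

Sort by value density: SKU-139 57/4≈14.2, SKU-126 50/6≈8.33, SKU-119 38/9≈4.22, SKU-134 28/13≈2.15, SKU-137 35/17≈2.06, SKU-111 32/16≈2.
All 4 m of SKU-139 fit (value 57) — 59 remain.
Take all of SKU-126 (6 m, value 50) — 53 m left.
All 9 m of SKU-119 fit (value 38) — 44 remain.
SKU-134: take in full, 13 m for value 28 — 31 left.
SKU-137: take in full, 17 m for value 35 — 14 left.
Fill the last 14 m with part of SKU-111: 14/16 of it earns 28.
Total value = 236.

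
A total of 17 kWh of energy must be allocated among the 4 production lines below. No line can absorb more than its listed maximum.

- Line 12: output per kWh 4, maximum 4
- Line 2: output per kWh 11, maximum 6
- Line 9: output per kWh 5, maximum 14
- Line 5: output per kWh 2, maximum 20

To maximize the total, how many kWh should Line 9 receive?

11

Highest output per kWh first: Line 2 11 > Line 9 5 > Line 12 4 > Line 5 2.
Line 2: +6 to 6 (cap) ; 11 left.
Line 9: +11 (room for 14) → 11. Pool exhausted.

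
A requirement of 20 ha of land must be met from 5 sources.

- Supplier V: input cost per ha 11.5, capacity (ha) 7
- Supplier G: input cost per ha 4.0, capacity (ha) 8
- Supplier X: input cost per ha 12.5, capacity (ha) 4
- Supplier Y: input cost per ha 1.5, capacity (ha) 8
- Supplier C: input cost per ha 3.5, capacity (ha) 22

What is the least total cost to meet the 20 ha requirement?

54

Cheapest first:
Take 8 from Supplier Y at 1.5 → need 12 more.
Supplier C (3.5): take the remaining 12 → done.
Supplier G, Supplier V, Supplier X: unused.
Cost = 8×1.5 + 12×3.5 = 54.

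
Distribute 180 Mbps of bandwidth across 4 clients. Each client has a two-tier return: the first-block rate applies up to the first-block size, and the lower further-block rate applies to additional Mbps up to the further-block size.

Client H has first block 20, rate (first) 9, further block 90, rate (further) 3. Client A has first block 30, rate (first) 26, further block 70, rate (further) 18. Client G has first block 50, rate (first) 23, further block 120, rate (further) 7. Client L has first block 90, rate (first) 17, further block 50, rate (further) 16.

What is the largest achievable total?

Treat each block as its own option and order by rate: Client A/first 26 > Client G/first 23 > Client A/second 18 > Client L/first 17 > Client L/second 16 > Client H/first 9 > Client G/second 7 > Client H/second 3.
Client A first at 26: fill all 30 ; 150 left.
Client G/first (23): +50 ; 100 left.
Client A second at 18: fill all 70 ; 30 left.
Client L first at 17: only 30 left, fill 30.
Total = 26×30 + 23×50 + 18×70 + 17×30 = 3700.

3700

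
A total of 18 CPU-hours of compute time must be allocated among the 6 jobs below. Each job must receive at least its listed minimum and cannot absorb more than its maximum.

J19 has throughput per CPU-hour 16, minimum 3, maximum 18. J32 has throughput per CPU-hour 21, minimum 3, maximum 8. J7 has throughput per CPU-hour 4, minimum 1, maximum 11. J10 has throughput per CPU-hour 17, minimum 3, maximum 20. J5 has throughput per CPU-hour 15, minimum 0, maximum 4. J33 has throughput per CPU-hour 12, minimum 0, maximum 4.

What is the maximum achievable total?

322

Meeting every minimum uses 3+3+1+3+0+0 = 10 CPU-hours, leaving 8.
Order the jobs by throughput per CPU-hour: J32 21 > J10 17 > J19 16 > J5 15 > J33 12 > J7 4.
J32 takes 5 more to reach its cap of 8 → 3 left.
Only 3 left; J10 takes them to reach 6.
Total = 16×3 + 21×8 + 4×1 + 17×6 = 322.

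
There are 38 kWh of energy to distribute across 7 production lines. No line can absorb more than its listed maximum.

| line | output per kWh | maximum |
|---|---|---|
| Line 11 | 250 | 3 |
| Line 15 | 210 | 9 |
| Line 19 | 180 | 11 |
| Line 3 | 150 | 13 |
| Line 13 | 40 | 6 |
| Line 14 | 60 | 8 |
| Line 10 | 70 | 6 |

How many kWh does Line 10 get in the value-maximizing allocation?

2

Order the production lines by output per kWh: Line 11 250 > Line 15 210 > Line 19 180 > Line 3 150 > Line 10 70 > Line 14 60 > Line 13 40.
Line 11 takes 3 to reach its cap of 3 — 35 left.
Line 15 takes 9 to reach its cap of 9 — 26 left.
Line 19: +11 to 11 (cap) — 15 left.
Line 3: +13 to 13 (cap) — 2 left.
Only 2 left; Line 10 takes them to reach 2.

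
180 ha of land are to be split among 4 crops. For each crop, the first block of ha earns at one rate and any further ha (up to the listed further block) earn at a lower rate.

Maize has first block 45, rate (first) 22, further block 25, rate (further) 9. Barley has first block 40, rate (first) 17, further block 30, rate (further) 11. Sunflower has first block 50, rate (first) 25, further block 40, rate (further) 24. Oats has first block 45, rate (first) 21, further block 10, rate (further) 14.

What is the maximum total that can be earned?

4145

Rank every tier by rate: Sunflower/T1 25 > Sunflower/T2 24 > Maize/T1 22 > Oats/T1 21 > Barley/T1 17 > Oats/T2 14 > Barley/T2 11 > Maize/T2 9.
Sunflower T1 at 25: fill all 50 ; 130 left.
Sunflower/T2 (24): +40 ; 90 left.
Maize T1 at 22: fill all 45 ; 45 left.
Oats T1 at 21: fill all 45 ; 0 left.
Total = 25×50 + 24×40 + 22×45 + 21×45 = 4145.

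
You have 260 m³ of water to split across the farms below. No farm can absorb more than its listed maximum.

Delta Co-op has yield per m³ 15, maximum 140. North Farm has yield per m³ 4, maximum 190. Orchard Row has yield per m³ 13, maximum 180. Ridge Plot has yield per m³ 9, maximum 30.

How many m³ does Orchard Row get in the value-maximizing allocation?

120

Order the farms by yield per m³: Delta Co-op 15 > Orchard Row 13 > Ridge Plot 9 > North Farm 4.
Delta Co-op takes 140 to reach its cap of 140 ; 120 left.
Only 120 left; Orchard Row takes them to reach 120.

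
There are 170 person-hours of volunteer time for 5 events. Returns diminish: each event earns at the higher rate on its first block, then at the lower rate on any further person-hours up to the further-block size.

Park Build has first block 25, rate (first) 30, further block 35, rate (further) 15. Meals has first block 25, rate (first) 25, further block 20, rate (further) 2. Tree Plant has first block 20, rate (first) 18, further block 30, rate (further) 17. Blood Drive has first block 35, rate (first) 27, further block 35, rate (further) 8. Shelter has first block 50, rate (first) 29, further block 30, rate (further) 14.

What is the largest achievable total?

4385

Treat each block as its own option and order by rate: Park Build/first 30 > Shelter/first 29 > Blood Drive/first 27 > Meals/first 25 > Tree Plant/first 18 > Tree Plant/second 17 > Park Build/second 15 > Shelter/second 14 > Blood Drive/second 8 > Meals/second 2.
Park Build/first (30): +25 ; 145 left.
Shelter first at 29: fill all 50 ; 95 left.
Fill Blood Drive first block (35 at 27) ; 60 left.
Fill Meals first block (25 at 25) ; 35 left.
Fill Tree Plant first block (20 at 18) ; 15 left.
Tree Plant/second: +15 of 30 at 17; pool empty.
Total = 30×25 + 29×50 + 27×35 + 25×25 + 18×20 + 17×15 = 4385.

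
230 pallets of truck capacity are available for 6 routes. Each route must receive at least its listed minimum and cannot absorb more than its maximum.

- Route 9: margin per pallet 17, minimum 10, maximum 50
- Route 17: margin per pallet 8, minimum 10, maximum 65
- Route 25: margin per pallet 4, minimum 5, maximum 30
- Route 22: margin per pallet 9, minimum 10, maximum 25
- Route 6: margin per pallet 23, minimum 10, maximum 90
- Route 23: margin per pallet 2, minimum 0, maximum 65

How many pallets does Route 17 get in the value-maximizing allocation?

Meeting every minimum uses 10+10+5+10+10+0 = 45 pallets, leaving 185.
Highest margin per pallet first: Route 6 23 > Route 9 17 > Route 22 9 > Route 17 8 > Route 25 4 > Route 23 2.
Route 6 takes 80 more to reach its cap of 90 — 105 left.
Route 9: +40 to 50 (cap) — 65 left.
Route 22: +15 to 25 (cap) — 50 left.
Route 17: +50 (room for 55) → 60. Pool exhausted.

60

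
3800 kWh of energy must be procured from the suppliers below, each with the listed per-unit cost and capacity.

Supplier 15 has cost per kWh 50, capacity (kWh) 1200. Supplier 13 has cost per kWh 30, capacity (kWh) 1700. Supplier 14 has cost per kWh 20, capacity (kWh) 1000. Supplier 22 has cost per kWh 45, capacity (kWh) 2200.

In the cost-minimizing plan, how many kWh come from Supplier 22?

1100

Cheapest first:
Supplier 14 (20): use full 1000 — 2800 kWh to go.
Take 1700 from Supplier 13 at 30 — need 1100 more.
Take 1100 from Supplier 22 at 45 to finish.
Supplier 15: unused.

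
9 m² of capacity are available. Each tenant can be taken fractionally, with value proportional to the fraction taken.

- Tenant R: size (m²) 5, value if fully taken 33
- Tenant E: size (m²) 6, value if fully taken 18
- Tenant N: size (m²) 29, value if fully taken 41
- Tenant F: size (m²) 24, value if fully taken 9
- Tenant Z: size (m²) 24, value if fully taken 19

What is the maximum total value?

Rank by value-to-size ratio: Tenant R 33/5≈6.6, Tenant E 18/6≈3, Tenant N 41/29≈1.41, Tenant Z 19/24≈0.792, Tenant F 9/24≈0.375.
Tenant R: take in full, 5 m² for value 33 → 4 left.
Fill the last 4 m² with part of Tenant E: 4/6 of it earns 12.
Total value = 45.

45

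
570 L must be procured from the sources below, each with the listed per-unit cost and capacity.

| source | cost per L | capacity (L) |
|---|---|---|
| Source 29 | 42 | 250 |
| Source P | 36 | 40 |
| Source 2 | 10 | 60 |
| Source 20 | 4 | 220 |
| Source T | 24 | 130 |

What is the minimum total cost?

11080

Use sources in increasing cost order.
Source 20 (4): use full 220 ; 350 L to go.
Source 2 at 10: take all 60 L ; 290 still needed.
Source T at 24: take all 130 L ; 160 still needed.
Source P (36): use full 40 ; 120 L to go.
Take 120 from Source 29 at 42 to finish.
Cost = 220×4 + 60×10 + 130×24 + 40×36 + 120×42 = 11080.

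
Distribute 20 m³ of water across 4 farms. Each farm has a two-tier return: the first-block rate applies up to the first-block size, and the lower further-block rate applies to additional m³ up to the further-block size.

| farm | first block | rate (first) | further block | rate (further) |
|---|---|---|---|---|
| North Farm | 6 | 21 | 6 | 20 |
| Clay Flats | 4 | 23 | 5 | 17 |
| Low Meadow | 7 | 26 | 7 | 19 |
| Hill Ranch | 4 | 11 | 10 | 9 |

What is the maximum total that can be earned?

Order all 8 blocks by rate: Low Meadow/tier1 26 > Clay Flats/tier1 23 > North Farm/tier1 21 > North Farm/tier2 20 > Low Meadow/tier2 19 > Clay Flats/tier2 17 > Hill Ranch/tier1 11 > Hill Ranch/tier2 9.
Low Meadow/tier1 (26): +7 → 13 left.
Fill Clay Flats tier1 block (4 at 23) → 9 left.
Fill North Farm tier1 block (6 at 21) → 3 left.
North Farm/tier2: +3 of 6 at 20; pool empty.
Total = 26×7 + 23×4 + 21×6 + 20×3 = 460.

460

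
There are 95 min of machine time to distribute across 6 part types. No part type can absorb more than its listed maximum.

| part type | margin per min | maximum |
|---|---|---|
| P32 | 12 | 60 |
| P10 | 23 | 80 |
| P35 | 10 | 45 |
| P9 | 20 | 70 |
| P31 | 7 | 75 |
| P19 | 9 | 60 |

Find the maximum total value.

2140

Order the part types by margin per min: P10 23 > P9 20 > P32 12 > P35 10 > P19 9 > P31 7.
P10 takes 80 to reach its cap of 80 — 15 left.
P9 has room for 70 but only 15 remain, so it gets 15.
Total = 23×80 + 20×15 = 2140.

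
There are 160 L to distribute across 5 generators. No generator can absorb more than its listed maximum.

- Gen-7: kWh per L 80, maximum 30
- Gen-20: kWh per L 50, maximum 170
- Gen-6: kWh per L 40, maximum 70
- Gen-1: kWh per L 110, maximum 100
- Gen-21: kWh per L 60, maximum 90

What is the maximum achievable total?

15200

Order the generators by kWh per L: Gen-1 110 > Gen-7 80 > Gen-21 60 > Gen-20 50 > Gen-6 40.
Gen-1 takes 100 to reach its cap of 100 — 60 left.
Gen-7 takes 30 to reach its cap of 30 — 30 left.
Only 30 left; Gen-21 takes them to reach 30.
Total = 80×30 + 110×100 + 60×30 = 15200.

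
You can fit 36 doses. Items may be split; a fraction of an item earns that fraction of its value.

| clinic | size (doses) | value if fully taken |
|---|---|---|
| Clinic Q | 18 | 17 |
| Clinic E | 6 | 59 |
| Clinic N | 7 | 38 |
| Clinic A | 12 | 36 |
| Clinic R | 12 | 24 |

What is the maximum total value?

Rank by value-to-size ratio: Clinic E 59/6≈9.83, Clinic N 38/7≈5.43, Clinic A 36/12≈3, Clinic R 24/12≈2, Clinic Q 17/18≈0.944.
Take all of Clinic E (6 doses, value 59) ; 30 doses left.
Take all of Clinic N (7 doses, value 38) ; 23 doses left.
Clinic A: take in full, 12 doses for value 36 ; 11 left.
11 doses left: a 11/12 share of Clinic R gives 24×11/12 = 22.
Total value = 155.

155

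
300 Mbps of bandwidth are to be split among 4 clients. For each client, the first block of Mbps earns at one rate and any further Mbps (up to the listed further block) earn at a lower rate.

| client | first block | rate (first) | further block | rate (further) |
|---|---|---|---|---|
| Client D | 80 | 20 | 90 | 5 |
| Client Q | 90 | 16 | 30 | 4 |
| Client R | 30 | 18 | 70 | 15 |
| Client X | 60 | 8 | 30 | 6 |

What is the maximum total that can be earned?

Rank every tier by rate: Client D/first 20 > Client R/first 18 > Client Q/first 16 > Client R/second 15 > Client X/first 8 > Client X/second 6 > Client D/second 5 > Client Q/second 4.
Client D first at 20: fill all 80 → 220 left.
Client R/first (18): +30 → 190 left.
Client Q/first (16): +90 → 100 left.
Client R second at 15: fill all 70 → 30 left.
30 remain; put them into Client X first at 8.
Total = 20×80 + 18×30 + 16×90 + 15×70 + 8×30 = 4870.

4870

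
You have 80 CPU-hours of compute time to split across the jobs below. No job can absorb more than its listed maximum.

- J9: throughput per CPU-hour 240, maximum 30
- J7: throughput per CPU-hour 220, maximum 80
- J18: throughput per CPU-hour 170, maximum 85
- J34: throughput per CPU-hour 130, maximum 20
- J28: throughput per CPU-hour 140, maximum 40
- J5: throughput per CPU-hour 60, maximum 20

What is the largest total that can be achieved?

18200

Rank by throughput per CPU-hour: J9 240 > J7 220 > J18 170 > J28 140 > J34 130 > J5 60.
J9 takes 30 to reach its cap of 30 → 50 left.
J7 has room for 80 but only 50 remain, so it gets 50.
Total = 240×30 + 220×50 = 18200.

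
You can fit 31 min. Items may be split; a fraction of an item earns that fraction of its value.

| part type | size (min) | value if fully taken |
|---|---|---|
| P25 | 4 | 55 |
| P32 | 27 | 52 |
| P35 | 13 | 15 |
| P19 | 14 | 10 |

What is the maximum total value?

107

Best value per unit of size first: P25 55/4≈13.8, P32 52/27≈1.93, P35 15/13≈1.15, P19 10/14≈0.714.
P25: take in full, 4 min for value 55 → 27 left.
P32: take in full, 27 min for value 52 → 0 left.
Total value = 107.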